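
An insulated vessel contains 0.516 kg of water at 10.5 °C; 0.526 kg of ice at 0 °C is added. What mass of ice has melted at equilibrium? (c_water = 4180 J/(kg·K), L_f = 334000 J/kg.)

Heat available from the water dropping to 0 °C: 0.516×4180×10.5 = 22647 J.
Melting all 0.526 kg of ice would need 0.526×334000 = 175684 J.
Since 22647 < 175684 J, not all the ice melts; equilibrium is at 0 °C.
Mass melted = 22647/334000 ≈ 0.06781 kg.

m_melted ≈ 0.0678 kg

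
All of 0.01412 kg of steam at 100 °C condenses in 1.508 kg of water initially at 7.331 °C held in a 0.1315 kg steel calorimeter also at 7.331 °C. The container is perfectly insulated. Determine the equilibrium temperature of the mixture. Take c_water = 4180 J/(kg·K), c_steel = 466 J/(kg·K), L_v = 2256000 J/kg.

Let T be the final temperature. ΣQ_i = 0:
steam→water at 100 °C releases m L_v = 0.01412·2256000 = 31855; condensate cools 100→T: 0.01412·4180·(T − 100) = 59.02(T − 100); original water: 6303.4(T − 7.331); cup: 61.28(T − 7.331)
6423.7 T = 31855 + 5902.2 + 46660 = 84417
T ≈ 13.14 °C (< 100 °C, so full condensation is consistent).

T_f ≈ 13.1 °C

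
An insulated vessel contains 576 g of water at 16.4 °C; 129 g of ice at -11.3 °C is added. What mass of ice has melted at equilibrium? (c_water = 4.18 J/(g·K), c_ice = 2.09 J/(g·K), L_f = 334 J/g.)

m_melted ≈ 109 g

Heat available from the water dropping to 0 °C: 576·4.18·16.4 = 39486 J.
Warming the ice to 0 °C takes 129·2.09·11.3 = 3046.6 J, leaving 36439 J for melting.
Melting all 129 g of ice would need 129·334 = 43086 J.
That's not enough to melt it all — equilibrium is at 0 °C with ice remaining.
m_melt = 36439 / L_f = 109.1 g.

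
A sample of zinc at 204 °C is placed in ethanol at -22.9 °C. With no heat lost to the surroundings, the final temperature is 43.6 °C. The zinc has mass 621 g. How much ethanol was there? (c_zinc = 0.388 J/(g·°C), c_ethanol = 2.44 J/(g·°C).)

m ≈ 238 g

|Q_zinc| = |Q_ethanol|:
621×0.388×(204 − 43.6) = m×2.44×(43.6 − (-22.9))
162.26 m = 38648  ⇒  m ≈ 238.2 g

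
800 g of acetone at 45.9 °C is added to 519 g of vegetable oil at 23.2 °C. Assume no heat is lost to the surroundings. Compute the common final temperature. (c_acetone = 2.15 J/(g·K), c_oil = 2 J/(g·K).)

T_f ≈ 37.4 °C

T_f = Σ m_i c_i T_i / Σ m_i c_i:
T_f = (1720*45.9 + 1038*23.2) / (1720 + 1038)
    = 103030 / 2758 ≈ 37.36 °C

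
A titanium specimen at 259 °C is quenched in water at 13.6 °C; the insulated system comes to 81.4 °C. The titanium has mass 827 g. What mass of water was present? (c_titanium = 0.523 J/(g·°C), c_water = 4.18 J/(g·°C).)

m ≈ 271 g

Heat lost by the titanium = heat gained by the water:
827×0.523×(259 − 81.4) = m×4.18×(81.4 − 13.6)
283.4 m = 76816  ⇒  m ≈ 271 g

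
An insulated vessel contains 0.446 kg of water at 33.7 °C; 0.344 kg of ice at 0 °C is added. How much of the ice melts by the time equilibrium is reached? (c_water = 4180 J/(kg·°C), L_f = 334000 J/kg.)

Water can give up m c ΔT = 0.446·4180·33.7 = 62826 J before reaching 0 °C.
Fully melting the ice requires m_ice L_f = 0.344·334000 = 114896 J.
Since 62826 < 114896 J, not all the ice melts; equilibrium is at 0 °C.
m_melted·334000 = 62826  ⇒  m_melted ≈ 0.1881 kg.

m_melted ≈ 0.188 kg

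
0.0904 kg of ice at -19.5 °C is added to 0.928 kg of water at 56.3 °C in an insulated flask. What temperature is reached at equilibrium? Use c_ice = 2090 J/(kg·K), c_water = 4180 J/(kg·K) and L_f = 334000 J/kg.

T_f ≈ 43.3 °C

Let T be the final temperature. ΣQ_i = 0:
warm ice to 0 °C: 0.0904·2090·(0 − (-19.5)) = 3684.3
  melt ice: 0.0904·334000 = 30194
  warm the meltwater: 377.87 T
  water: 3879(T − 56.3)
4256.9 T = 218390 − 33878 = 184512
T ≈ 43.34 °C (positive, so assuming full melt was valid).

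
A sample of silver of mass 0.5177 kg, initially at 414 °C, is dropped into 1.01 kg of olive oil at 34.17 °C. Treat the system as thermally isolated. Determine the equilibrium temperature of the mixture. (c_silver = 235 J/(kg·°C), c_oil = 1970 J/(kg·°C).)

Setting the total heat transfer to zero:
0.5177·235·(T − 414) + 1.01·1970·(T − 34.17) = 0
(121.66 + 1989.7) T = 121.66·414 + 1989.7·34.17
T = 118355 / 2111.4 = 56.1 °C

T_f ≈ 56.1 °C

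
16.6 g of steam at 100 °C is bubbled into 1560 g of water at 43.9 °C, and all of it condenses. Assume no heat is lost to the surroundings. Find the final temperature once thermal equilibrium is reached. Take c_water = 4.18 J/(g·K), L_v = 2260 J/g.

T_f ≈ 50.2 °C

Energy conservation, ΣQ = 0:
latent heat released on condensation: 16.6·2260 = 37516
  condensate cools 100→T: 16.6·4.18·(T − 100) = 69.39(T − 100)
  water warms: 1560·4.18·(T − 43.9) = 6520.8(T − 43.9)
6590.2 T = 37516 + 6938.8 + 286263 = 330718
T ≈ 50.18 °C — below 100 °C, confirming all the steam condensed.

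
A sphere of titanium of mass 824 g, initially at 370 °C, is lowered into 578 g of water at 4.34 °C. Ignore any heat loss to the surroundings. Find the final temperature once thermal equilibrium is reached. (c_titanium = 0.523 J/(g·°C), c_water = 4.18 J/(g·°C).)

T_f ≈ 59.7 °C

Heat lost by the titanium equals heat gained by the water:
824×0.523×(370 − T) = 578×4.18×(T − 4.34)
430.95(370 − T) = 2416(T − 4.34)
2847 T = 169938  ⇒  T ≈ 59.69 °C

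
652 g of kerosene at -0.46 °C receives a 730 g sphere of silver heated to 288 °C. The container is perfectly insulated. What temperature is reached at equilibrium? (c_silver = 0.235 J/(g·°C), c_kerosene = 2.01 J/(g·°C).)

T_f ≈ 32.9 °C

Heat gained plus heat lost sum to zero:
730·0.235·(T − 288) + 652·2.01·(T − (-0.46)) = 0
171.55(T − 288) + 1310.5(T − (-0.46)) = 0
(171.55 + 1310.5) T = 171.55·288 + 1310.5·(-0.46)
T = 48804/1482.1 ≈ 32.93 °C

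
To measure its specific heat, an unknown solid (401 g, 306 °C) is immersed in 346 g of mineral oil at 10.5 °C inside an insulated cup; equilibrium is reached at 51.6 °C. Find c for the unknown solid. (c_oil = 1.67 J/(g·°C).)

c ≈ 0.233 J/(g·°C)

Net heat exchanged in the isolated system is zero:
401×c×(51.6 − 306) + 346×1.67×(51.6 − 10.5) = 0
-102014 c = -23748
c = -23748/-102014 ≈ 0.2328 J/(g·°C)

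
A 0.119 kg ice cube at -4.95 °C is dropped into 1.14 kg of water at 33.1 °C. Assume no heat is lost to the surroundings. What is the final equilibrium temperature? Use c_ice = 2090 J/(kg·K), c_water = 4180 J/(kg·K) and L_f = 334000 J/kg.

T_f ≈ 22.2 °C

Energy balance with sensible and latent terms:
ice -4.95→0 °C: 0.119×2090×4.95 = 1231.1
  fusion: m_ice L_f = 0.119×334000 = 39746
  meltwater 0→T: 0.119×4180×T = 497.42 T
  water: 4765.2(T − 33.1)
5262.6 T = 157728 − 40977 = 116751
T ≈ 22.18 °C. Since T > 0 °C, the all-ice-melts assumption holds.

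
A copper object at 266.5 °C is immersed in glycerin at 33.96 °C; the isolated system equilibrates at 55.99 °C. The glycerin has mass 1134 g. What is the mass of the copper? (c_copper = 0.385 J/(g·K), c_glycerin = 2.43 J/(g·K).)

m ≈ 749 g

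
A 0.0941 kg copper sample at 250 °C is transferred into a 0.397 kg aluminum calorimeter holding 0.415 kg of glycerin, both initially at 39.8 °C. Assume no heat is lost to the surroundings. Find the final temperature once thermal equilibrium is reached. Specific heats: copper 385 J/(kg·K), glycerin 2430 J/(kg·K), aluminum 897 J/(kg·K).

T_f ≈ 45.2 °C

T_f = Σ m_i c_i T_i / Σ m_i c_i:
T_f = (36.23*250 + 1008.4*39.8 + 356.11*39.8) / (36.23 + 1008.4 + 356.11)
    = 63367 / 1400.8 ≈ 45.24 °C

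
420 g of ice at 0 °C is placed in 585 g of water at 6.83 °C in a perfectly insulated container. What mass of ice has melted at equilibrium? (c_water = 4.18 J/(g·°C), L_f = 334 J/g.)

m_melted ≈ 50 g

Heat available from the water dropping to 0 °C: 585×4.18×6.83 = 16701 J.
Fully melting the ice requires m_ice L_f = 420×334 = 140280 J.
Since 16701 < 140280 J, not all the ice melts; equilibrium is at 0 °C.
m_melt = 16701 / L_f = 50 g.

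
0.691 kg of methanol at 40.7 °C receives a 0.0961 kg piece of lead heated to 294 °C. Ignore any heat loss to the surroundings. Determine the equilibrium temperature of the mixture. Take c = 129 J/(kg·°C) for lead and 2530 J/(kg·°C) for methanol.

T_f ≈ 42.5 °C

|Q_lead| = |Q_methanol|:
0.0961×129×(294 − T) = 0.691×2530×(T − 40.7)
12.4(294 − T) = 1748.2(T − 40.7)
1760.6 T = 74798  ⇒  T ≈ 42.48 °C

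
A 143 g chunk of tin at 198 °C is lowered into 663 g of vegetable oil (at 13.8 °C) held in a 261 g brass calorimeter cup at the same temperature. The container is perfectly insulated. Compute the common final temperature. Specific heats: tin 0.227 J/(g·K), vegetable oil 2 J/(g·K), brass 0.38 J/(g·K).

T_f ≈ 17.9 °C

Heat gained plus heat lost sum to zero:
143·0.227·(T − 198) + 663·2·(T − 13.8) + 261·0.38·(T − 13.8) = 0
32.46(T − 198) + 1326(T − 13.8) + 99.18(T − 13.8) = 0
(32.46 + 1326 + 99.18) T = 32.46·198 + 1326·13.8 + 99.18·13.8
T ≈ 17.90 °C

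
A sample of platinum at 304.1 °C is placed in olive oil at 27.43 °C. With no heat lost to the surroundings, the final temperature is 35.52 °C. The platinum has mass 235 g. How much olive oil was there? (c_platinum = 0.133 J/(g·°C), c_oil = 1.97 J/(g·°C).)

m ≈ 527 g

Let T be the final temperature. ΣQ_i = 0:
235×0.133×(35.52 − 304.1) + m×1.97×(35.52 − 27.43) = 0
15.94 m = 8394.5
m = 8394.5/15.94 ≈ 526.7 g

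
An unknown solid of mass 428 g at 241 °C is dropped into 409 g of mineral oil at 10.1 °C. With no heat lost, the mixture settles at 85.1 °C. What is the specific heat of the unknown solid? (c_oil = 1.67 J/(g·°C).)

Heat gained plus heat lost sum to zero:
428×c×(85.1 − 241) + 409×1.67×(85.1 − 10.1) = 0
-66725 c = -51227
c = -51227/-66725 ≈ 0.7677 J/(g·°C)

c ≈ 0.768 J/(g·°C)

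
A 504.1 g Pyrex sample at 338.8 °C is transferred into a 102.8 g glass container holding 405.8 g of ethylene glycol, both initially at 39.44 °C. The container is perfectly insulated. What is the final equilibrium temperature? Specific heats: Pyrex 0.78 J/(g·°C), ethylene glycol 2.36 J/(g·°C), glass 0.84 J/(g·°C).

With ΣQ=0 the equilibrium temperature is the m·c-weighted mean:
T_f = (393.2·338.8 + 957.69·39.44 + 86.35·39.44) / (393.2 + 957.69 + 86.35)
    = 174392 / 1437.2 ≈ 121.34 °C

T_f ≈ 121.3 °C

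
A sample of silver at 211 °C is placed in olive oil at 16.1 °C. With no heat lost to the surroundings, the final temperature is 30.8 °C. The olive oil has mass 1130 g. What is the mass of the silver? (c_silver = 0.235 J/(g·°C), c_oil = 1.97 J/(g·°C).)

Let T be the final temperature. ΣQ_i = 0:
m×0.235×(30.8 − 211) + 1130×1.97×(30.8 − 16.1) = 0
-42.35 m = -32724
m = -32724/-42.35 ≈ 772.8 g

m ≈ 773 g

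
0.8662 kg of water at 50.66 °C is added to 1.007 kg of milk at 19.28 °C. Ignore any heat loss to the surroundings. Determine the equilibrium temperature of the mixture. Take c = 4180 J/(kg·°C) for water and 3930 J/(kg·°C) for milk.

Taking heat into each body as positive, Σ m c ΔT = 0:
0.8662×4180×(T − 50.66) + 1.007×3930×(T − 19.28) = 0
3620.7(T − 50.66) + 3957.5(T − 19.28) = 0
7578.2 T = 259726
T = 259726 / 7578.2 = 34.3 °C

T_f ≈ 34.3 °C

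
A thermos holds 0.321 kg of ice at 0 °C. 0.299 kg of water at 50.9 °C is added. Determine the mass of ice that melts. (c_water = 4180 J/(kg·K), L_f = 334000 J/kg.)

Heat available from the water dropping to 0 °C: 0.299·4180·50.9 = 63616 J.
Fully melting the ice requires m_ice L_f = 0.321·334000 = 107214 J.
Since 63616 < 107214 J, not all the ice melts; equilibrium is at 0 °C.
m_melt = 63616 / L_f = 0.1905 kg.

m_melted ≈ 0.19 kg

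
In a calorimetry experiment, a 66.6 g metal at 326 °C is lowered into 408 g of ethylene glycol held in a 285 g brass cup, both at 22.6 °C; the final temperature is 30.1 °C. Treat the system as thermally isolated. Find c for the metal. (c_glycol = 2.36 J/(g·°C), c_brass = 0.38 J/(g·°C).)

Heat gained plus heat lost sum to zero:
66.6×c×(30.1 − 326) + 408×2.36×(30.1 − 22.6) + 285×0.38×(30.1 − 22.6) = 0
-19707 c = -8033.9
c = -8033.9/-19707 ≈ 0.4077 J/(g·°C)

c ≈ 0.408 J/(g·°C)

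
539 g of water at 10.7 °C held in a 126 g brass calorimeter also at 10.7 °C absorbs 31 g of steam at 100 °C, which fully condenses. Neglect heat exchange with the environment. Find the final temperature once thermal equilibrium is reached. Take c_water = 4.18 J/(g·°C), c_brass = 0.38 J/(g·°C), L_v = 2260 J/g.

T_f ≈ 44.3 °C

Let T be the final temperature. ΣQ_i = 0:
latent heat released on condensation: 31×2260 = 70060; condensed water 100 °C→T: 129.58(T − 100); water warms: 539×4.18×(T − 10.7) = 2253(T − 10.7); cup: 47.88(T − 10.7)
2430.5 T = 70060 + 12958 + 24620 = 107638
T ≈ 44.29 °C, under the boiling point, so the assumption holds.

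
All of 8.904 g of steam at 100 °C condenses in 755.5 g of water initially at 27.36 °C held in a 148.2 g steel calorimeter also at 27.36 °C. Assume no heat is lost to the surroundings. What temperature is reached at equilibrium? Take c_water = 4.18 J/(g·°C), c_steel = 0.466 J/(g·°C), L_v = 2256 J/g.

Sum of m c ΔT and latent-heat terms is zero:
steam→water at 100 °C releases m L_v = 8.904×2256 = 20087; condensed water 100 °C→T: 37.22(T − 100); water warms: 755.5×4.18×(T − 27.36) = 3158(T − 27.36); cup: 69.06(T − 27.36)
3264.3 T = 20087 + 3721.9 + 88292 = 112101
T ≈ 34.34 °C, under the boiling point, so the assumption holds.

T_f ≈ 34.3 °C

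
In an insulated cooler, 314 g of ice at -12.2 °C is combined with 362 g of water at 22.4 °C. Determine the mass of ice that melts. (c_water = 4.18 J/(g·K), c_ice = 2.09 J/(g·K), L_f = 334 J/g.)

Cooling the water to 0 °C releases 362×4.18×22.4 = 33895 J.
Of that, 314×2.09×12.2 = 8006.4 J goes to bring the ice to 0 °C, leaving 25888 J.
Melting all 314 g of ice would need 314×334 = 104876 J.
Since 25888 < 104876 J, not all the ice melts; equilibrium is at 0 °C.
m_melt = 25888 / L_f = 77.51 g.

m_melted ≈ 77.5 g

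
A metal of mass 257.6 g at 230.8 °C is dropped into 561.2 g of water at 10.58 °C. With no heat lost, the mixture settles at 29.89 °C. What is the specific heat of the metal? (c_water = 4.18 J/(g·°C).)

c ≈ 0.875 J/(g·°C)

Heat gained plus heat lost sum to zero:
257.6·c·(29.89 − 230.8) + 561.2·4.18·(29.89 − 10.58) = 0
-51754 c = -45298
c = -45298/-51754 ≈ 0.8752 J/(g·°C)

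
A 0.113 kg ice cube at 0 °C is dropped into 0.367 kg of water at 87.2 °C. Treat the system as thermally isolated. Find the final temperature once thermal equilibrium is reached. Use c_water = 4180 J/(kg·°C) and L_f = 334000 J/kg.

T_f ≈ 47.9 °C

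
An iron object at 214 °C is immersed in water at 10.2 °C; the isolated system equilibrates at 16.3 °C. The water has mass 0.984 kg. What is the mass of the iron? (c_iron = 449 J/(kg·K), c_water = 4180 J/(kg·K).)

|Q_iron| = |Q_water|:
m·449·(214 − 16.3) = 0.984·4180·(16.3 − 10.2)
88767 m = 25090  ⇒  m ≈ 0.2826 kg

m ≈ 0.283 kg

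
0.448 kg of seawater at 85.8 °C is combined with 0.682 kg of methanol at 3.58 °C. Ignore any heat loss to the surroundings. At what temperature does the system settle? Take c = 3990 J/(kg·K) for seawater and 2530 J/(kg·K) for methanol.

T_f ≈ 45.4 °C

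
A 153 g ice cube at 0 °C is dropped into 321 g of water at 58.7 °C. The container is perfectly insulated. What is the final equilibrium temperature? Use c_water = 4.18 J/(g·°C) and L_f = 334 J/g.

Taking heat into each body as positive, Σ m c ΔT = 0:
fusion: m_ice L_f = 153×334 = 51102
  meltwater 0→T: 153×4.18×T = 639.54 T
  water: 1341.8(T − 58.7)
1981.3 T = 78762 − 51102 = 27660
T ≈ 13.96 °C — above 0 °C, consistent with complete melting.

T_f ≈ 14.0 °C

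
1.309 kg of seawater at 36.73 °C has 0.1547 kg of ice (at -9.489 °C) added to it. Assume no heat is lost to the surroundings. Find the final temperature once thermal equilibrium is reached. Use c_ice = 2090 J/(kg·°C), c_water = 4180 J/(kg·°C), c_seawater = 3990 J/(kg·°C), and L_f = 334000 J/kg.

T_f ≈ 23.4 °C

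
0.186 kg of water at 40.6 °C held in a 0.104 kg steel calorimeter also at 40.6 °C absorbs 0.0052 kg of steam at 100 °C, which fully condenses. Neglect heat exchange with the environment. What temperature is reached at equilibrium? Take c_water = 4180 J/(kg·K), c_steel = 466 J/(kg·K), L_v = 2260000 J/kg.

T_f ≈ 56.0 °C

Energy balance with sensible and latent terms:
latent heat released on condensation: 0.0052×2260000 = 11752
  condensed water 100 °C→T: 21.74(T − 100)
  original water: 777.48(T − 40.6)
  steel cup: 0.104×466×(T − 40.6) = 48.46(T − 40.6)
847.68 T = 11752 + 2173.6 + 33533 = 47459
T ≈ 55.99 °C, under the boiling point, so the assumption holds.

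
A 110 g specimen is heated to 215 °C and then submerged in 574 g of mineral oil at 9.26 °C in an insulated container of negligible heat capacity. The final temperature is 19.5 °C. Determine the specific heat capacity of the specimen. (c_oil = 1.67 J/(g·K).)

c ≈ 0.456 J/(g·K)

m_s c (T_s − T_f) = m_oil c_oil (T_f − T_0):
110×c×(215 − 19.5) = 574×1.67×(19.5 − 9.26)
21505 c = 9815.9  ⇒  c ≈ 0.4564 J/(g·K)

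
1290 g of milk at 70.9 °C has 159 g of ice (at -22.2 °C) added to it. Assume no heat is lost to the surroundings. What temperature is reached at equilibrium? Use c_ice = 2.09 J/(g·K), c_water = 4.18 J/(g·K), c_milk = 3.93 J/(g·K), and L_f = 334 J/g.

Heat gained plus heat lost sum to zero:
ice -22.2→0 °C: 159×2.09×22.2 = 7377.3; melt ice: 159×334 = 53106; warm the meltwater: 664.62 T; milk cools: 1290×3.93×(T − 70.9) = 5069.7(T − 70.9)
5734.3 T = 359442 − 60483 = 298958
T ≈ 52.13 °C — above 0 °C, consistent with complete melting.

T_f ≈ 52.1 °C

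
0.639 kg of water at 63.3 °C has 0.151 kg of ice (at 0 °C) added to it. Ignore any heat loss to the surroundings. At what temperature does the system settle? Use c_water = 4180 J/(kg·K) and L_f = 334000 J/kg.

T_f ≈ 35.9 °C

Setting the total heat transfer to zero:
latent heat to melt: 0.151×334000 = 50434; warm the meltwater: 631.18 T; water cools: 0.639×4180×(T − 63.3) = 2671(T − 63.3)
3302.2 T = 169076 − 50434 = 118642
T ≈ 35.93 °C (positive, so assuming full melt was valid).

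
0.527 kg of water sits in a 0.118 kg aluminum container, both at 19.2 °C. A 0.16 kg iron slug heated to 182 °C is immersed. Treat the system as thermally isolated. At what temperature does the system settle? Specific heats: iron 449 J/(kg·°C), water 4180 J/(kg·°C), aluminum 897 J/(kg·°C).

Taking heat into each body as positive, Σ m c ΔT = 0:
0.16·449·(T − 182) + 0.527·4180·(T − 19.2) + 0.118·897·(T − 19.2) = 0
2380.5 T = 57402
T ≈ 24.11 °C

T_f ≈ 24.1 °C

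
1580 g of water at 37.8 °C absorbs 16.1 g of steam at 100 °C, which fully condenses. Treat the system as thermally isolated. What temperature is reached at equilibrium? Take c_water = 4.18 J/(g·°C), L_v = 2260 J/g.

Conservation of energy gives ΣQ = 0:
condense steam: −16.1×2260 = −36386; condensate cools 100→T: 16.1×4.18×(T − 100) = 67.3(T − 100); water warms: 1580×4.18×(T − 37.8) = 6604.4(T − 37.8)
6671.7 T = 36386 + 6729.8 + 249646 = 292762
T ≈ 43.88 °C (< 100 °C, so full condensation is consistent).

T_f ≈ 43.9 °C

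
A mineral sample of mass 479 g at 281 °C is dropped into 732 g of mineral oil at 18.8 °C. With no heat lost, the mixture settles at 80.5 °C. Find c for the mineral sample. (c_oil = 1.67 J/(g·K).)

c ≈ 0.785 J/(g·K)

Conservation of energy gives ΣQ = 0:
479·c·(80.5 − 281) + 732·1.67·(80.5 − 18.8) = 0
-96040 c = -75425
c = -75425/-96040 ≈ 0.7853 J/(g·K)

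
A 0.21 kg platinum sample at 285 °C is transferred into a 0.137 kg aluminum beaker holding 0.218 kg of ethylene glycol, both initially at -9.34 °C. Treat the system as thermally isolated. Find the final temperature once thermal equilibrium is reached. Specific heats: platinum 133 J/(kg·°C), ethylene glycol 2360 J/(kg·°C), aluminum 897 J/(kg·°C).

Energy conservation, ΣQ = 0:
0.21·133·(T − 285) + 0.218·2360·(T − (-9.34)) + 0.137·897·(T − (-9.34)) = 0
27.93(T − 285) + 514.48(T − (-9.34)) + 122.89(T − (-9.34)) = 0
665.3 T = 2007
T = 2007/665.3 ≈ 3.02 °C

T_f ≈ 3.0 °C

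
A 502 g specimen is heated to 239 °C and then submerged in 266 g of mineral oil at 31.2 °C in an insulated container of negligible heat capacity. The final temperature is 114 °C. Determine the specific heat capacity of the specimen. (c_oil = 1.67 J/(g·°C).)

c ≈ 0.586 J/(g·°C)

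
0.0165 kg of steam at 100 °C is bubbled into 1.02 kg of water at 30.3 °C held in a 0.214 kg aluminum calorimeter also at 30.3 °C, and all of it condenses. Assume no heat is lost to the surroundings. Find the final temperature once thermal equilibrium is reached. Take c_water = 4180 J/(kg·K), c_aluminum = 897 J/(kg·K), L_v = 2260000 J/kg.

Let T be the final temperature. ΣQ_i = 0:
steam→water at 100 °C releases m L_v = 0.0165×2260000 = 37290
  condensed water 100 °C→T: 68.97(T − 100)
  water warms: 1.02×4180×(T − 30.3) = 4263.6(T − 30.3)
  aluminum cup: 0.214×897×(T − 30.3) = 191.96(T − 30.3)
4524.5 T = 37290 + 6897 + 135003 = 179190
T ≈ 39.60 °C, under the boiling point, so the assumption holds.

T_f ≈ 39.6 °C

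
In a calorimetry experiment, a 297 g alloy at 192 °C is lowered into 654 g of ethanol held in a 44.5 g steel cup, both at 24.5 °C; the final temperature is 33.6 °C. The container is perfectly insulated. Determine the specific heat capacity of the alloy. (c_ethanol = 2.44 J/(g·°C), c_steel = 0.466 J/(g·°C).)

c ≈ 0.313 J/(g·°C)

Setting the total heat transfer to zero:
297·c·(33.6 − 192) + 654·2.44·(33.6 − 24.5) + 44.5·0.466·(33.6 − 24.5) = 0
-47045 c = -14710
c = -14710/-47045 ≈ 0.3127 J/(g·°C)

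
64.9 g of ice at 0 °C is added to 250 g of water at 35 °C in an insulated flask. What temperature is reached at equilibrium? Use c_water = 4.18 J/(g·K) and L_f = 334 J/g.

Sum of m c ΔT and latent-heat terms is zero:
melt ice: 64.9·334 = 21677
  warm the meltwater: 271.28 T
  water: 1045(T − 35)
1316.3 T = 36575 − 21677 = 14898
T ≈ 11.32 °C — above 0 °C, consistent with complete melting.

T_f ≈ 11.3 °C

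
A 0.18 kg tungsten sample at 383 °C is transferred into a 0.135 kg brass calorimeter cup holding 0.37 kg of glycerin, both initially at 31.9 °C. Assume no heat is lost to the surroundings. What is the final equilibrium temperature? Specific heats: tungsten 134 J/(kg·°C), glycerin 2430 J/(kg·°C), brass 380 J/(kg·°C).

Setting the total heat transfer to zero:
0.18*134*(T − 383) + 0.37*2430*(T − 31.9) + 0.135*380*(T − 31.9) = 0
974.52 T = 39556
T ≈ 40.59 °C

T_f ≈ 40.6 °C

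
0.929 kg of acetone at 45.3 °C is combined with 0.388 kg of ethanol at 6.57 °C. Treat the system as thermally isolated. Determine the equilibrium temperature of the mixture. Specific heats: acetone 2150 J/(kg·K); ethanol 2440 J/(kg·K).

Set heat shed by the hot body equal to heat absorbed by the cold body:
0.929·2150·(45.3 − T) = 0.388·2440·(T − 6.57)
1997.4(45.3 − T) = 946.72(T − 6.57)
2944.1 T = 96700  ⇒  T ≈ 32.85 °C

T_f ≈ 32.8 °C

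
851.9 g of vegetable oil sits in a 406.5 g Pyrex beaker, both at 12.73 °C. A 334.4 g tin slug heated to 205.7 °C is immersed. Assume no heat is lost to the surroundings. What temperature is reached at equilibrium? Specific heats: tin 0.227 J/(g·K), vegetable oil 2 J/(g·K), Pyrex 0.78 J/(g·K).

T_f is the heat-capacity-weighted average of the initial temperatures:
T_f = (75.91×205.7 + 1703.8×12.73 + 317.07×12.73) / (75.91 + 1703.8 + 317.07)
    = 41340 / 2096.8 ≈ 19.72 °C

T_f ≈ 19.7 °C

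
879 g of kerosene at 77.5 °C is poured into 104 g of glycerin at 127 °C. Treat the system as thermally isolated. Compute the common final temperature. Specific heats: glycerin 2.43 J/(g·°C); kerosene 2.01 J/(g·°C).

Heat lost by the glycerin equals heat gained by the kerosene:
104·2.43·(127 − T) = 879·2.01·(T − 77.5)
252.72(127 − T) = 1766.8(T − 77.5)
2019.5 T = 169022  ⇒  T ≈ 83.69 °C

T_f ≈ 83.7 °C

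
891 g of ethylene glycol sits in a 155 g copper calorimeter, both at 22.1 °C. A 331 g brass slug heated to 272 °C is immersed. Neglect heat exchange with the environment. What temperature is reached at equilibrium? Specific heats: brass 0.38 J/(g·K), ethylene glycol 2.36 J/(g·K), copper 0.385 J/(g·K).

T_f ≈ 35.8 °C

T_f is the heat-capacity-weighted average of the initial temperatures:
T_f = (125.78·272 + 2102.8·22.1 + 59.68·22.1) / (125.78 + 2102.8 + 59.68)
    = 82002 / 2288.2 ≈ 35.84 °C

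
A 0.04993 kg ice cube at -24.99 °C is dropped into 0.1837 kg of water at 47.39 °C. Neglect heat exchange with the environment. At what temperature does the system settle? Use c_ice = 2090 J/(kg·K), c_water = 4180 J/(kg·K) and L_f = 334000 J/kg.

T_f ≈ 17.5 °C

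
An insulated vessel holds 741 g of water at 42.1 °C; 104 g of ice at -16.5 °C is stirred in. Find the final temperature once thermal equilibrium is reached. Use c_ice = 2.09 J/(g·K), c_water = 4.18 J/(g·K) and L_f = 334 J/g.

T_f ≈ 26.1 °C

Taking heat into each body as positive, Σ m c ΔT = 0:
warm ice to 0 °C: 104×2.09×(0 − (-16.5)) = 3586.4; latent heat to melt: 104×334 = 34736; warm the meltwater: 434.72 T; water cools: 741×4.18×(T − 42.1) = 3097.4(T − 42.1)
3532.1 T = 130400 − 38322 = 92077
T ≈ 26.07 °C. Since T > 0 °C, the all-ice-melts assumption holds.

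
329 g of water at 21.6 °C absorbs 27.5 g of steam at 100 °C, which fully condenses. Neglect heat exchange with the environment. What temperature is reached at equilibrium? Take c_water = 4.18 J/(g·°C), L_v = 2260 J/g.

Setting the total heat transfer to zero:
latent heat released on condensation: 27.5×2260 = 62150; condensate cools 100→T: 27.5×4.18×(T − 100) = 114.95(T − 100); water warms: 329×4.18×(T − 21.6) = 1375.2(T − 21.6)
1490.2 T = 62150 + 11495 + 29705 = 103350
T ≈ 69.35 °C, under the boiling point, so the assumption holds.

T_f ≈ 69.4 °C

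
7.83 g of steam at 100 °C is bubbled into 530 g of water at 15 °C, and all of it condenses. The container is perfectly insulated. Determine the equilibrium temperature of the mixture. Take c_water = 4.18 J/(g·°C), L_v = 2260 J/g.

T_f ≈ 24.1 °C

Energy balance with sensible and latent terms:
latent heat released on condensation: 7.83×2260 = 17696; condensed water 100 °C→T: 32.73(T − 100); original water: 2215.4(T − 15)
2248.1 T = 17696 + 3272.9 + 33231 = 54200
T ≈ 24.11 °C — below 100 °C, confirming all the steam condensed.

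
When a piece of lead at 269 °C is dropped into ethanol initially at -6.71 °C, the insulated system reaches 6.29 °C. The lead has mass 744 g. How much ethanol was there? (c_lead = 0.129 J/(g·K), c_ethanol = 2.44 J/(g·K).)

m ≈ 795 g

|Q_lead| = |Q_ethanol|:
744·0.129·(269 − 6.29) = m·2.44·(6.29 − (-6.71))
31.72 m = 25214  ⇒  m ≈ 794.9 g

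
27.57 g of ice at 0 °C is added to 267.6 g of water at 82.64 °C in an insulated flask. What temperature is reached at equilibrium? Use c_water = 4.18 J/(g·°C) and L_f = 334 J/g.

T_f ≈ 67.5 °C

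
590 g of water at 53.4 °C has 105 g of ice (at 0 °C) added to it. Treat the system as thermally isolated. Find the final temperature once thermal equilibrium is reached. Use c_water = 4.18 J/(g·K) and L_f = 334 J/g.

T_f ≈ 33.3 °C

Setting the total heat transfer to zero:
melt ice: 105·334 = 35070; warm the meltwater: 438.9 T; water cools: 590·4.18·(T − 53.4) = 2466.2(T − 53.4)
2905.1 T = 131695 − 35070 = 96625
T ≈ 33.26 °C (positive, so assuming full melt was valid).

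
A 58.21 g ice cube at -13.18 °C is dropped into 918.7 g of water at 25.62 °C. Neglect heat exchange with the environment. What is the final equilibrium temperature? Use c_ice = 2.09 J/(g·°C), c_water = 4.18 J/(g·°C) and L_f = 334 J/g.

Taking heat into each body as positive, Σ m c ΔT = 0:
ice -13.18→0 °C: 58.21·2.09·13.18 = 1603.5; melt ice: 58.21·334 = 19442; meltwater 0→T: 58.21·4.18·T = 243.32 T; water cools: 918.7·4.18·(T − 25.62) = 3840.2(T − 25.62)
4083.5 T = 98385 − 21046 = 77339
T ≈ 18.94 °C — above 0 °C, consistent with complete melting.

T_f ≈ 18.9 °C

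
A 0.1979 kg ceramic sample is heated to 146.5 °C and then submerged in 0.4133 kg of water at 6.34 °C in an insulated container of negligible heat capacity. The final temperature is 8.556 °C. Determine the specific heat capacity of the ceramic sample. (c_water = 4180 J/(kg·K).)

m_s c (T_s − T_f) = m_water c_water (T_f − T_0):
0.1979×c×(146.5 − 8.556) = 0.4133×4180×(8.556 − 6.34)
27.3 c = 3828.3  ⇒  c ≈ 140.2 J/(kg·K)

c ≈ 140 J/(kg·K)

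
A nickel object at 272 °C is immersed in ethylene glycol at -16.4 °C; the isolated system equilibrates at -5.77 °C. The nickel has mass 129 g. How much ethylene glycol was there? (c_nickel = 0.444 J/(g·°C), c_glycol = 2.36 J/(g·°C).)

m ≈ 634 g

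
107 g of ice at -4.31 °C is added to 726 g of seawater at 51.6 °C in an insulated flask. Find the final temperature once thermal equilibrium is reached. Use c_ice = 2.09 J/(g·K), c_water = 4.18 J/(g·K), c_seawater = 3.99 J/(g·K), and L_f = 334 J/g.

T_f ≈ 33.7 °C

Let T be the final temperature. ΣQ_i = 0:
warm ice to 0 °C: 107·2.09·(0 − (-4.31)) = 963.85; melt ice: 107·334 = 35738; meltwater 0→T: 107·4.18·T = 447.26 T; seawater: 2896.7(T − 51.6)
3344 T = 149472 − 36702 = 112770
T ≈ 33.72 °C — above 0 °C, consistent with complete melting.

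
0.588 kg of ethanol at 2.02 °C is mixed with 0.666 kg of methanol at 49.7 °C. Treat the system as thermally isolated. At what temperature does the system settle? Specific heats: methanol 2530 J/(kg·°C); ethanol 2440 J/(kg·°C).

T_f ≈ 27.8 °C

Setting the total heat transfer to zero:
0.666*2530*(T − 49.7) + 0.588*2440*(T − 2.02) = 0
1685(T − 49.7) + 1434.7(T − 2.02) = 0
(1685 + 1434.7) T = 1685*49.7 + 1434.7*2.02
T = 86642/3119.7 ≈ 27.77 °C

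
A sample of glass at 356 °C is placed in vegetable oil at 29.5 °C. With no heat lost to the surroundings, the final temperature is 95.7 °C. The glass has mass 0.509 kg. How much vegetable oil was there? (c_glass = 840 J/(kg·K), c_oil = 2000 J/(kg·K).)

m ≈ 0.841 kg

|Q_glass| = |Q_oil|:
0.509×840×(356 − 95.7) = m×2000×(95.7 − 29.5)
132400 m = 111294  ⇒  m ≈ 0.8406 kg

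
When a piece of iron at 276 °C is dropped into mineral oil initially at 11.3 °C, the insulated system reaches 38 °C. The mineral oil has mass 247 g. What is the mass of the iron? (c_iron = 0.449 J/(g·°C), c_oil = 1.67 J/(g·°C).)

m ≈ 103 g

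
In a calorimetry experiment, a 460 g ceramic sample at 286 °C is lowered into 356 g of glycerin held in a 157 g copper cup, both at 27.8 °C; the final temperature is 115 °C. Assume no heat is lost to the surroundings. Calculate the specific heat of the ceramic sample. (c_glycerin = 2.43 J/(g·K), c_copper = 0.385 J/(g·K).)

c ≈ 1.03 J/(g·K)

Let T be the final temperature. ΣQ_i = 0:
460·c·(115 − 286) + 356·2.43·(115 − 27.8) + 157·0.385·(115 − 27.8) = 0
-78660 c = -80706
c = -80706/-78660 ≈ 1.026 J/(g·K)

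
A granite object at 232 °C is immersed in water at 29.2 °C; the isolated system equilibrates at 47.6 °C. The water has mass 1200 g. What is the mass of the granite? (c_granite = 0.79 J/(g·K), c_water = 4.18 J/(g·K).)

Heat lost by the granite = heat gained by the water:
m×0.79×(232 − 47.6) = 1200×4.18×(47.6 − 29.2)
145.68 m = 92294  ⇒  m ≈ 633.6 g

m ≈ 634 g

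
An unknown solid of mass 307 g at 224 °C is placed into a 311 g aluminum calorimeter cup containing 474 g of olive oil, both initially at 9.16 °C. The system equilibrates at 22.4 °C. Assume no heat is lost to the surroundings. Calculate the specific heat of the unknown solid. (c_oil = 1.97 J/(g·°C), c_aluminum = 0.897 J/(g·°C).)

Taking heat into each body as positive, Σ m c ΔT = 0:
307·c·(22.4 − 224) + 474·1.97·(22.4 − 9.16) + 311·0.897·(22.4 − 9.16) = 0
-61891 c = -16057
c = -16057/-61891 ≈ 0.2594 J/(g·°C)

c ≈ 0.259 J/(g·°C)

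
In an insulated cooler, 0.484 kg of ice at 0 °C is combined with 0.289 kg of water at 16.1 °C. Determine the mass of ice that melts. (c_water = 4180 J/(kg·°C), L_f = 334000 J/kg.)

Cooling the water to 0 °C releases 0.289·4180·16.1 = 19449 J.
Fully melting the ice requires m_ice L_f = 0.484·334000 = 161656 J.
That's not enough to melt it all — equilibrium is at 0 °C with ice remaining.
m_melt = 19449 / L_f = 0.05823 kg.

m_melted ≈ 0.0582 kg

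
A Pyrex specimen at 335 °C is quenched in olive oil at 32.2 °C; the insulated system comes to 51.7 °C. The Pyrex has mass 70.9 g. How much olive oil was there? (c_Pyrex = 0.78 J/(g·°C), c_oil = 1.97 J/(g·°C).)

|Q_Pyrex| = |Q_oil|:
70.9×0.78×(335 − 51.7) = m×1.97×(51.7 − 32.2)
38.41 m = 15667  ⇒  m ≈ 407.8 g

m ≈ 408 g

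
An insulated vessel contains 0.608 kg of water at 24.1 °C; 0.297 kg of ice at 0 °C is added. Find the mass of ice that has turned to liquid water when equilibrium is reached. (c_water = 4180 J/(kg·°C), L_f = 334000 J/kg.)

Heat available from the water dropping to 0 °C: 0.608·4180·24.1 = 61249 J.
Fully melting the ice requires m_ice L_f = 0.297·334000 = 99198 J.
That's not enough to melt it all — equilibrium is at 0 °C with ice remaining.
m_melted·334000 = 61249  ⇒  m_melted ≈ 0.1834 kg.

m_melted ≈ 0.183 kg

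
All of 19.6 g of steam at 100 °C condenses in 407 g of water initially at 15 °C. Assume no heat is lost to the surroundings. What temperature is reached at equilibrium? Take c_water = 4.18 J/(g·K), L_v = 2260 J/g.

Heat gained plus heat lost sum to zero:
latent heat released on condensation: 19.6×2260 = 44296
  condensed water 100 °C→T: 81.93(T − 100)
  original water: 1701.3(T − 15)
1783.2 T = 44296 + 8192.8 + 25519 = 78008
T ≈ 43.75 °C — below 100 °C, confirming all the steam condensed.

T_f ≈ 43.7 °C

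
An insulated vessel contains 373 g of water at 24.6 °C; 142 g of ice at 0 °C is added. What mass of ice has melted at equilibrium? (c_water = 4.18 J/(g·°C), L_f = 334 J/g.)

Heat available from the water dropping to 0 °C: 373×4.18×24.6 = 38355 J.
Fully melting the ice requires m_ice L_f = 142×334 = 47428 J.
That's not enough to melt it all — equilibrium is at 0 °C with ice remaining.
m_melt = 38355 / L_f = 114.8 g.

m_melted ≈ 115 g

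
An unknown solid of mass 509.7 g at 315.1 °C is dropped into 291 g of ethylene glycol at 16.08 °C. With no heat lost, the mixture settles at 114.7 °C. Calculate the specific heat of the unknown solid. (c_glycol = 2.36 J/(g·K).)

Energy conservation, ΣQ = 0:
509.7×c×(114.7 − 315.1) + 291×2.36×(114.7 − 16.08) = 0
-102144 c = -67728
c = -67728/-102144 ≈ 0.6631 J/(g·K)

c ≈ 0.663 J/(g·K)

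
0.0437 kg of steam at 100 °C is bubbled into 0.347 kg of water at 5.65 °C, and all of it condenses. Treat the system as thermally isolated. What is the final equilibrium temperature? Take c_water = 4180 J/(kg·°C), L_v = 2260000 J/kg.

Net heat exchanged in the isolated system is zero:
steam→water at 100 °C releases m L_v = 0.0437·2260000 = 98762
  condensate cools 100→T: 0.0437·4180·(T − 100) = 182.67(T − 100)
  water warms: 0.347·4180·(T − 5.65) = 1450.5(T − 5.65)
1633.1 T = 98762 + 18267 + 8195.1 = 125224
T ≈ 76.68 °C, under the boiling point, so the assumption holds.

T_f ≈ 76.7 °C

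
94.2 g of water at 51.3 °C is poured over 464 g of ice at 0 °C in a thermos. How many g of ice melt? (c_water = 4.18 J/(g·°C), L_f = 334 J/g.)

m_melted ≈ 60.5 g

Cooling the water to 0 °C releases 94.2×4.18×51.3 = 20200 J.
Fully melting the ice requires m_ice L_f = 464×334 = 154976 J.
20200 J < 154976 J, so only part of the ice melts and the system sits at 0 °C.
m_melted×334 = 20200  ⇒  m_melted ≈ 60.48 g.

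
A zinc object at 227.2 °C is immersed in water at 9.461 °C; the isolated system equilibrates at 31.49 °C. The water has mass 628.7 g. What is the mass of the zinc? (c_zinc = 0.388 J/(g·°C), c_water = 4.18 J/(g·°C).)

m ≈ 762 g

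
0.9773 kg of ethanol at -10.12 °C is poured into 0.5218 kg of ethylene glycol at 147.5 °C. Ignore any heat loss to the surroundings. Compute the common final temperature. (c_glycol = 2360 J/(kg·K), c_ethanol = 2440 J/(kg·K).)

T_f ≈ 43.6 °C

Setting the total heat transfer to zero:
0.5218·2360·(T − 147.5) + 0.9773·2440·(T − (-10.12)) = 0
(1231.4 + 2384.6) T = 1231.4·147.5 + 2384.6·(-10.12)
T = 157506 / 3616.1 = 43.6 °C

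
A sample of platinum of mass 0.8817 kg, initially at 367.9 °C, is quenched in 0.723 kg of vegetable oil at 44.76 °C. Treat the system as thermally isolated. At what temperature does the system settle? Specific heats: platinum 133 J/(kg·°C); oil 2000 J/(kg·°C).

Energy conservation, ΣQ = 0:
0.8817·133·(T − 367.9) + 0.723·2000·(T − 44.76) = 0
117.27(T − 367.9) + 1446(T − 44.76) = 0
1563.3 T = 107865
T = 107865 / 1563.3 = 69 °C

T_f ≈ 69.0 °C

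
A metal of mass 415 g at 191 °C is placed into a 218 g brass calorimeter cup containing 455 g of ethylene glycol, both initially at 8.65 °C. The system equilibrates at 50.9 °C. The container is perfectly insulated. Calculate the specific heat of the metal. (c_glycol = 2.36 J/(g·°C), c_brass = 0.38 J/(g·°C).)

Net heat exchanged in the isolated system is zero:
415×c×(50.9 − 191) + 455×2.36×(50.9 − 8.65) + 218×0.38×(50.9 − 8.65) = 0
-58142 c = -48868
c = -48868/-58142 ≈ 0.8405 J/(g·°C)

c ≈ 0.841 J/(g·°C)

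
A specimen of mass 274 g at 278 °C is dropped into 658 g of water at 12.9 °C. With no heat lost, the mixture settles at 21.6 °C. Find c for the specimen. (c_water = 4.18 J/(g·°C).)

c ≈ 0.341 J/(g·°C)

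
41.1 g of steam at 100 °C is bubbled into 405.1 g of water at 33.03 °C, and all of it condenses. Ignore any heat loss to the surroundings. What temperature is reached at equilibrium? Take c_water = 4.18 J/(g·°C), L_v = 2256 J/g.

Heat gained plus heat lost sum to zero:
latent heat released on condensation: 41.1·2256 = 92722
  condensate cools 100→T: 41.1·4.18·(T − 100) = 171.8(T − 100)
  original water: 1693.3(T − 33.03)
1865.1 T = 92722 + 17180 + 55930 = 165832
T ≈ 88.91 °C, under the boiling point, so the assumption holds.

T_f ≈ 88.9 °C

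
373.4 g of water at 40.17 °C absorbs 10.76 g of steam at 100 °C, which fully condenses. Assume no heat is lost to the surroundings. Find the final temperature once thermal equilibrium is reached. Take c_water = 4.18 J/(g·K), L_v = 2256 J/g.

Setting the total heat transfer to zero:
steam→water at 100 °C releases m L_v = 10.76×2256 = 24275; condensate cools 100→T: 10.76×4.18×(T − 100) = 44.98(T − 100); water warms: 373.4×4.18×(T − 40.17) = 1560.8(T − 40.17)
1605.8 T = 24275 + 4497.7 + 62698 = 91470
T ≈ 56.96 °C (< 100 °C, so full condensation is consistent).

T_f ≈ 57.0 °C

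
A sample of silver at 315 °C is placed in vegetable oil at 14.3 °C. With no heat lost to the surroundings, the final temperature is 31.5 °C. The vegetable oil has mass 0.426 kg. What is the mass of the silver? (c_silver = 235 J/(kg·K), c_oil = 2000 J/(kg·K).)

|Q_silver| = |Q_oil|:
m·235·(315 − 31.5) = 0.426·2000·(31.5 − 14.3)
66622 m = 14654  ⇒  m ≈ 0.22 kg

m ≈ 0.22 kg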